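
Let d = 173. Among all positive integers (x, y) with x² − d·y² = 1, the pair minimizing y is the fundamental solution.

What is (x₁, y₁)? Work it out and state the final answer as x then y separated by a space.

√173 → a₀=13, period (6,1,1,6,26); ℓ=5 odd so k=9
k=0  a_k=13  p_k/q_k = 13/1
…
k=2  a_k=1  p_k/q_k = 92/7
…
k=8  a_k=1  p_k/q_k = 382343/29069
k=9  a_k=6  p_k/q_k = 2499849/190060
fundamental: x₁=2499849, y₁=190060  (since 6249245022801 − 173·36122803600 = 1)

2499849 190060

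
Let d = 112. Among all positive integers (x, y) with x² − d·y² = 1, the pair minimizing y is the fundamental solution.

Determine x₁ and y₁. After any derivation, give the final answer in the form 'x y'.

√112 → a₀=10, period (1,1,2,1,1,20); ℓ=6 even so k=5
i=0: a=10 ⇒ p=10, q=1
…
i=2: a=1 ⇒ p=21, q=2
…
i=4: a=1 ⇒ p=74, q=7
i=5: a=1 ⇒ p=127, q=12
→ (127, 12).  Check: 127²=16129, 112·12²=16128, difference 1.

127 12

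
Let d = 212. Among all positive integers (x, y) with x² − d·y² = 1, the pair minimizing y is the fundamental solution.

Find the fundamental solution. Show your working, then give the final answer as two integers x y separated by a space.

√212 → a₀=14, period (1,1,3,1,1,…,1,1,28); ℓ=14 even so k=13
i=0: a=14 ⇒ p=14, q=1
i=1: a=1 ⇒ p=15, q=1
i=2: a=1 ⇒ p=29, q=2
i=3: a=3 ⇒ p=102, q=7
…
i=5: a=1 ⇒ p=233, q=16
…
i=8: a=1 ⇒ p=2781, q=191
i=9: a=1 ⇒ p=5198, q=357
i=10: a=1 ⇒ p=7979, q=548
…
i=12: a=1 ⇒ p=37114, q=2549
i=13: a=1 ⇒ p=66249, q=4550
→ (66249, 4550).  Check: 66249²=4388930001, 212·4550²=4388930000, difference 1.

66249 4550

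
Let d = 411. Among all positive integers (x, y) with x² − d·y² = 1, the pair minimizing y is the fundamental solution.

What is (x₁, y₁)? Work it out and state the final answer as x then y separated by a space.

49730 2453

√411 → a₀=20, period (3,1,1,1,19,1,1,1,3,40); ℓ=10 even so k=9
i=0: a=20 ⇒ p=20, q=1
…
i=2: a=1 ⇒ p=81, q=4
i=3: a=1 ⇒ p=142, q=7
i=4: a=1 ⇒ p=223, q=11
…
i=6: a=1 ⇒ p=4602, q=227
i=7: a=1 ⇒ p=8981, q=443
i=8: a=1 ⇒ p=13583, q=670
i=9: a=3 ⇒ p=49730, q=2453
→ (49730, 2453).  Check: 49730²=2473072900, 411·2453²=2473072899, difference 1.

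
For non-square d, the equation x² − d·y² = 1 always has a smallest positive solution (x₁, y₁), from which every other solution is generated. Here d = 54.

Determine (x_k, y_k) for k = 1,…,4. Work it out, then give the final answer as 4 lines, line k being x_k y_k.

485 66
470449 64020
456335045 62099334
442644523201 60236289960

√54 → a₀=7, period (2,1,6,1,2,14); ℓ=6 even so k=5
i=0: a=7 ⇒ p=7, q=1
…
i=3: a=6 ⇒ p=147, q=20
i=4: a=1 ⇒ p=169, q=23
i=5: a=2 ⇒ p=485, q=66
→ (485, 66).  Check: 485²=235225, 54·66²=235224, difference 1.
(485+66√54)^2 = 470449 + 64020√54
(485+66√54)^3 = 456335045 + 62099334√54
(485+66√54)^4 = 442644523201 + 60236289960√54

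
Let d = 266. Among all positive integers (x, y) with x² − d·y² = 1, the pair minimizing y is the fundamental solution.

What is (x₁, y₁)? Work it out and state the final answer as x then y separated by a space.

685 42

d=266: √d = [16; 3,4,3,32] (ℓ=4, even), read p_3/q_3
k=0  a_k=16  p_k/q_k = 16/1
k=1  a_k=3  p_k/q_k = 49/3
k=2  a_k=4  p_k/q_k = 212/13
k=3  a_k=3  p_k/q_k = 685/42
fundamental: x₁=685, y₁=42  (since 469225 − 266·1764 = 1)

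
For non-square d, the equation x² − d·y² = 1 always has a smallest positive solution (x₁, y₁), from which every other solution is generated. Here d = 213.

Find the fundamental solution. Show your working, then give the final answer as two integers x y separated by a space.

194399 13320

√213 = [14; 1,1,2,6,1,8,1,6,2,1,1,28, …], period ℓ=12 (even) → k=11
a_0=14:  p_0=14·1+0=14,  q_0=14·0+1=1
a_1=1:  p_1=1·14+1=15,  q_1=1·1+0=1
a_2=1:  p_2=1·15+14=29,  q_2=1·1+1=2
a_3=2:  p_3=2·29+15=73,  q_3=2·2+1=5
a_4=6:  p_4=6·73+29=467,  q_4=6·5+2=32
a_5=1:  p_5=1·467+73=540,  q_5=1·32+5=37
a_6=8:  p_6=8·540+467=4787,  q_6=8·37+32=328
a_7=1:  p_7=1·4787+540=5327,  q_7=1·328+37=365
a_8=6:  p_8=6·5327+4787=36749,  q_8=6·365+328=2518
a_9=2:  p_9=2·36749+5327=78825,  q_9=2·2518+365=5401
a_10=1:  p_10=1·78825+36749=115574,  q_10=1·5401+2518=7919
a_11=1:  p_11=1·115574+78825=194399,  q_11=1·7919+5401=13320
(x₁, y₁) = (194399, 13320);  194399² − 213·13320² = 1 ✓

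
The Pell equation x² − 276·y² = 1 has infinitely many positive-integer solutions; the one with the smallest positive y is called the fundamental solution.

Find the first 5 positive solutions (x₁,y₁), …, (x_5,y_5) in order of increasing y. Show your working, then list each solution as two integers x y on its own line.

7775 468
120901249 7277400
1880014414175 113163569532
29234224019520001 1759693498945200
454592181623521601375 27363233795434290468

√276 → a₀=16, period (1,1,1,1,2,2,2,1,1,1,1,32); ℓ=12 even so k=11
step 0: (16, 1)  from 16·(1,0) + (0,1)
step 1: (17, 1)  from 1·(16,1) + (1,0)
step 2: (33, 2)  from 1·(17,1) + (16,1)
step 3: (50, 3)  from 1·(33,2) + (17,1)
…
step 5: (216, 13)  from 2·(83,5) + (50,3)
…
step 8: (1761, 106)  from 1·(1246,75) + (515,31)
step 9: (3007, 181)  from 1·(1761,106) + (1246,75)
step 10: (4768, 287)  from 1·(3007,181) + (1761,106)
step 11: (7775, 468)  from 1·(4768,287) + (3007,181)
(x₁, y₁) = (7775, 468);  7775² − 276·468² = 1 ✓
n=2: (7775,468)∘(7775,468) = (7775·7775+276·468·468, 7775·468+468·7775) = (120901249,7277400)
n=3: (120901249,7277400)∘(7775,468) = (7775·120901249+276·468·7277400, 7775·7277400+468·120901249) = (1880014414175,113163569532)
n=4: (1880014414175,113163569532)∘(7775,468) = (7775·1880014414175+276·468·113163569532, 7775·113163569532+468·1880014414175) = (29234224019520001,1759693498945200)
n=5: (29234224019520001,1759693498945200)∘(7775,468) = (7775·29234224019520001+276·468·1759693498945200, 7775·1759693498945200+468·29234224019520001) = (454592181623521601375,27363233795434290468)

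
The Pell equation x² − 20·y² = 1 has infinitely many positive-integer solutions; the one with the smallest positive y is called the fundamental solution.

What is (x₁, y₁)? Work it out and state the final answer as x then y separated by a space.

√20 = [4; 2,8, …], period ℓ=2 (even) → k=1
step 0: (4, 1)  from 4·(1,0) + (0,1)
step 1: (9, 2)  from 2·(4,1) + (1,0)
→ (9, 2).  Check: 9²=81, 20·2²=80, difference 1.

9 2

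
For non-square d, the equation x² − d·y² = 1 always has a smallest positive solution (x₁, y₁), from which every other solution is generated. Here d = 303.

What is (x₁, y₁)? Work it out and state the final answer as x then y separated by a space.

2524 145

√303 → a₀=17, period (2,2,5,2,2,34); ℓ=6 even so k=5
a_0=17:  p_0=17·1+0=17,  q_0=17·0+1=1
a_1=2:  p_1=2·17+1=35,  q_1=2·1+0=2
a_2=2:  p_2=2·35+17=87,  q_2=2·2+1=5
a_3=5:  p_3=5·87+35=470,  q_3=5·5+2=27
a_4=2:  p_4=2·470+87=1027,  q_4=2·27+5=59
a_5=2:  p_5=2·1027+470=2524,  q_5=2·59+27=145
(x₁, y₁) = (2524, 145);  2524² − 303·145² = 1 ✓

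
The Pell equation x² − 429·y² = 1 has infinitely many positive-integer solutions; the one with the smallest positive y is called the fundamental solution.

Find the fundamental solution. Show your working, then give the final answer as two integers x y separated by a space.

√429 = [20; 1,2,2,9,1,12,1,9,2,2,1,40, …], period ℓ=12 (even) → k=11
step 0: (20, 1)  from 20·(1,0) + (0,1)
step 1: (21, 1)  from 1·(20,1) + (1,0)
…
step 6: (19511, 942)  from 12·(1512,73) + (1367,66)
step 7: (21023, 1015)  from 1·(19511,942) + (1512,73)
…
step 9: (438459, 21169)  from 2·(208718,10077) + (21023,1015)
step 10: (1085636, 52415)  from 2·(438459,21169) + (208718,10077)
step 11: (1524095, 73584)  from 1·(1085636,52415) + (438459,21169)
fundamental: x₁=1524095, y₁=73584  (since 2322865569025 − 429·5414605056 = 1)

1524095 73584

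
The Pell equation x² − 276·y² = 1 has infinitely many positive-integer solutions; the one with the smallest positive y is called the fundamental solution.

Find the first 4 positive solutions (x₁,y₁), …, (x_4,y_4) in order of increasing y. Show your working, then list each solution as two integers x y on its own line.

√276 = [16; 1,1,1,1,2,2,2,1,1,1,1,32, …], period ℓ=12 (even) → k=11
step 0: (16, 1)  from 16·(1,0) + (0,1)
…
step 5: (216, 13)  from 2·(83,5) + (50,3)
…
step 10: (4768, 287)  from 1·(3007,181) + (1761,106)
step 11: (7775, 468)  from 1·(4768,287) + (3007,181)
→ (7775, 468).  Check: 7775²=60450625, 276·468²=60450624, difference 1.
k=2:  x_2 = 7775·7775+276·468·468 = 120901249,  y_2 = 7775·468+468·7775 = 7277400
k=3:  x_3 = 7775·120901249+276·468·7277400 = 1880014414175,  y_3 = 7775·7277400+468·120901249 = 113163569532
k=4:  x_4 = 7775·1880014414175+276·468·113163569532 = 29234224019520001,  y_4 = 7775·113163569532+468·1880014414175 = 1759693498945200

7775 468
120901249 7277400
1880014414175 113163569532
29234224019520001 1759693498945200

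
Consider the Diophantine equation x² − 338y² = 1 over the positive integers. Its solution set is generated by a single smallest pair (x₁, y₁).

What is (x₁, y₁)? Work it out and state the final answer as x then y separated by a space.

114243 6214

√338 = [18; 2,1,1,2,36, …], period ℓ=5 (odd) → k=9
a_0=18:  p_0=18·1+0=18,  q_0=18·0+1=1
…
a_2=1:  p_2=1·37+18=55,  q_2=1·2+1=3
a_3=1:  p_3=1·55+37=92,  q_3=1·3+2=5
a_4=2:  p_4=2·92+55=239,  q_4=2·5+3=13
a_5=36:  p_5=36·239+92=8696,  q_5=36·13+5=473
…
a_8=1:  p_8=1·26327+17631=43958,  q_8=1·1432+959=2391
a_9=2:  p_9=2·43958+26327=114243,  q_9=2·2391+1432=6214
(x₁, y₁) = (114243, 6214);  114243² − 338·6214² = 1 ✓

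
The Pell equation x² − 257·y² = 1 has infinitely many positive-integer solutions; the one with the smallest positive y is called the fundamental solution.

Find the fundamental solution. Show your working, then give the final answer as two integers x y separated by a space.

[16; 32] for √257; ℓ=1 ⇒ convergent index 1
step 0: (16, 1)  from 16·(1,0) + (0,1)
step 1: (513, 32)  from 32·(16,1) + (1,0)
fundamental: x₁=513, y₁=32  (since 263169 − 257·1024 = 1)

513 32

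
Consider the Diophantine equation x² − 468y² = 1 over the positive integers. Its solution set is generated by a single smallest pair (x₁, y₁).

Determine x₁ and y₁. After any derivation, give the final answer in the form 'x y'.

√468 → a₀=21, period (1,1,1,2,1,1,1,42); ℓ=8 even so k=7
i=0: a=21 ⇒ p=21, q=1
i=1: a=1 ⇒ p=22, q=1
i=2: a=1 ⇒ p=43, q=2
…
i=4: a=2 ⇒ p=173, q=8
i=5: a=1 ⇒ p=238, q=11
i=6: a=1 ⇒ p=411, q=19
i=7: a=1 ⇒ p=649, q=30
fundamental: x₁=649, y₁=30  (since 421201 − 468·900 = 1)

649 30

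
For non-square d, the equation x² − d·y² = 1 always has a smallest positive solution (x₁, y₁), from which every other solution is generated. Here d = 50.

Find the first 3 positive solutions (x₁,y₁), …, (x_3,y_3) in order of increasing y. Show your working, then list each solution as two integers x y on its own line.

√50 = [7; 14, …], period ℓ=1 (odd) → k=1
step 0: (7, 1)  from 7·(1,0) + (0,1)
step 1: (99, 14)  from 14·(7,1) + (1,0)
→ (99, 14).  Check: 99²=9801, 50·14²=9800, difference 1.
(x_2, y_2) = (99·99 + 50·14·14, 99·14 + 14·99) = (19601, 2772)
(x_3, y_3) = (99·19601 + 50·14·2772, 99·2772 + 14·19601) = (3880899, 548842)

99 14
19601 2772
3880899 548842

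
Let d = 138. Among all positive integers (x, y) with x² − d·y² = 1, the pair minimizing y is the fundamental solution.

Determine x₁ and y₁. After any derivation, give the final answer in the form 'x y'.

d=138: √d = [11; 1,2,1,22] (ℓ=4, even), read p_3/q_3
a_0=11:  p_0=11·1+0=11,  q_0=11·0+1=1
a_1=1:  p_1=1·11+1=12,  q_1=1·1+0=1
a_2=2:  p_2=2·12+11=35,  q_2=2·1+1=3
a_3=1:  p_3=1·35+12=47,  q_3=1·3+1=4
→ (47, 4).  Check: 47²=2209, 138·4²=2208, difference 1.

47 4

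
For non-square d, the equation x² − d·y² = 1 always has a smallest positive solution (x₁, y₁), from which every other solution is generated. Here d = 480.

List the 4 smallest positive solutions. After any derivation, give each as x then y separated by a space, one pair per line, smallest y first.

241 11
116161 5302
55989361 2555553
26986755841 1231771244

d=480: √d = [21; 1,9,1,42] (ℓ=4, even), read p_3/q_3
k=0  a_k=21  p_k/q_k = 21/1
k=1  a_k=1  p_k/q_k = 22/1
k=2  a_k=9  p_k/q_k = 219/10
k=3  a_k=1  p_k/q_k = 241/11
→ (241, 11).  Check: 241²=58081, 480·11²=58080, difference 1.
(241+11√480)^2 = 116161 + 5302√480
(241+11√480)^3 = 55989361 + 2555553√480
(241+11√480)^4 = 26986755841 + 1231771244√480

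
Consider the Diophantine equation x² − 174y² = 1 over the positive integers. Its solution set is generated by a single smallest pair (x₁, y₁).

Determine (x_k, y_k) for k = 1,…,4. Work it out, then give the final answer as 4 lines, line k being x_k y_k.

d=174: √d = [13; 5,4,5,26] (ℓ=4, even), read p_3/q_3
a_0=13:  p_0=13·1+0=13,  q_0=13·0+1=1
a_1=5:  p_1=5·13+1=66,  q_1=5·1+0=5
a_2=4:  p_2=4·66+13=277,  q_2=4·5+1=21
a_3=5:  p_3=5·277+66=1451,  q_3=5·21+5=110
(x₁, y₁) = (1451, 110);  1451² − 174·110² = 1 ✓
(1451+110√174)^2 = 4210801 + 319220√174
(1451+110√174)^3 = 12219743051 + 926376330√174
(1451+110√174)^4 = 35461690123201 + 2688343790440√174

1451 110
4210801 319220
12219743051 926376330
35461690123201 2688343790440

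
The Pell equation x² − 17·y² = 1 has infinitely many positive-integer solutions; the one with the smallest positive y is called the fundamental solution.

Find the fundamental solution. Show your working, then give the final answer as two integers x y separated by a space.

33 8

d=17: √d = [4; 8] (ℓ=1, odd), read p_1/q_1
k=0  a_k=4  p_k/q_k = 4/1
k=1  a_k=8  p_k/q_k = 33/8
(x₁, y₁) = (33, 8);  33² − 17·8² = 1 ✓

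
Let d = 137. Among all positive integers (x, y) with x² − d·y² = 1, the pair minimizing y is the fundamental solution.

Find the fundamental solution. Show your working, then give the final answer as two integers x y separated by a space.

6083073 519712

d=137: √d = [11; 1,2,2,1,1,2,2,1,22] (ℓ=9, odd), read p_17/q_17
step 0: (11, 1)  from 11·(1,0) + (0,1)
step 1: (12, 1)  from 1·(11,1) + (1,0)
…
step 3: (82, 7)  from 2·(35,3) + (12,1)
…
step 5: (199, 17)  from 1·(117,10) + (82,7)
…
step 7: (1229, 105)  from 2·(515,44) + (199,17)
step 8: (1744, 149)  from 1·(1229,105) + (515,44)
…
step 10: (41341, 3532)  from 1·(39597,3383) + (1744,149)
step 11: (122279, 10447)  from 2·(41341,3532) + (39597,3383)
step 12: (285899, 24426)  from 2·(122279,10447) + (41341,3532)
step 13: (408178, 34873)  from 1·(285899,24426) + (122279,10447)
…
step 15: (1796332, 153471)  from 2·(694077,59299) + (408178,34873)
step 16: (4286741, 366241)  from 2·(1796332,153471) + (694077,59299)
step 17: (6083073, 519712)  from 1·(4286741,366241) + (1796332,153471)
fundamental: x₁=6083073, y₁=519712  (since 37003777123329 − 137·270100562944 = 1)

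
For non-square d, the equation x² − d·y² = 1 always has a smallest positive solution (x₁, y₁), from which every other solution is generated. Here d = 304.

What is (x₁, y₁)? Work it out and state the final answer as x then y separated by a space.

√304 = [17; 2,3,2,1,1,1,1,1,2,3,2,34, …], period ℓ=12 (even) → k=11
a_0=17:  p_0=17·1+0=17,  q_0=17·0+1=1
a_1=2:  p_1=2·17+1=35,  q_1=2·1+0=2
a_2=3:  p_2=3·35+17=122,  q_2=3·2+1=7
a_3=2:  p_3=2·122+35=279,  q_3=2·7+2=16
a_4=1:  p_4=1·279+122=401,  q_4=1·16+7=23
a_5=1:  p_5=1·401+279=680,  q_5=1·23+16=39
…
a_7=1:  p_7=1·1081+680=1761,  q_7=1·62+39=101
a_8=1:  p_8=1·1761+1081=2842,  q_8=1·101+62=163
a_9=2:  p_9=2·2842+1761=7445,  q_9=2·163+101=427
a_10=3:  p_10=3·7445+2842=25177,  q_10=3·427+163=1444
a_11=2:  p_11=2·25177+7445=57799,  q_11=2·1444+427=3315
(x₁, y₁) = (57799, 3315);  57799² − 304·3315² = 1 ✓

57799 3315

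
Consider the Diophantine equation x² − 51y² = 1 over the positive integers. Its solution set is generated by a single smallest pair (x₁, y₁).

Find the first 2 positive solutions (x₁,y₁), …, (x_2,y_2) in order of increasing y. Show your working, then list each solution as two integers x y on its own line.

50 7
4999 700

d=51: √d = [7; 7,14] (ℓ=2, even), read p_1/q_1
k=0  a_k=7  p_k/q_k = 7/1
k=1  a_k=7  p_k/q_k = 50/7
→ (50, 7).  Check: 50²=2500, 51·7²=2499, difference 1.
n=2: (50,7)∘(50,7) = (50·50+51·7·7, 50·7+7·50) = (4999,700)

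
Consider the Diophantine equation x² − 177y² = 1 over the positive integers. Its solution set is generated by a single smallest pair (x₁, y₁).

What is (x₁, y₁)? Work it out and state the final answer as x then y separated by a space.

62423 4692

√177 → a₀=13, period (3,3,2,8,2,3,3,26); ℓ=8 even so k=7
step 0: (13, 1)  from 13·(1,0) + (0,1)
…
step 3: (306, 23)  from 2·(133,10) + (40,3)
step 4: (2581, 194)  from 8·(306,23) + (133,10)
step 5: (5468, 411)  from 2·(2581,194) + (306,23)
step 6: (18985, 1427)  from 3·(5468,411) + (2581,194)
step 7: (62423, 4692)  from 3·(18985,1427) + (5468,411)
(x₁, y₁) = (62423, 4692);  62423² − 177·4692² = 1 ✓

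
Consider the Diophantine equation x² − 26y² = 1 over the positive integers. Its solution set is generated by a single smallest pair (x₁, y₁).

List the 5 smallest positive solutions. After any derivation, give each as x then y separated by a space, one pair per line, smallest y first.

√26 = [5; 10, …], period ℓ=1 (odd) → k=1
i=0: a=5 ⇒ p=5, q=1
i=1: a=10 ⇒ p=51, q=10
(x₁, y₁) = (51, 10);  51² − 26·10² = 1 ✓
(x_2, y_2) = (51·51 + 26·10·10, 51·10 + 10·51) = (5201, 1020)
(x_3, y_3) = (51·5201 + 26·10·1020, 51·1020 + 10·5201) = (530451, 104030)
(x_4, y_4) = (51·530451 + 26·10·104030, 51·104030 + 10·530451) = (54100801, 10610040)
(x_5, y_5) = (51·54100801 + 26·10·10610040, 51·10610040 + 10·54100801) = (5517751251, 1082120050)

51 10
5201 1020
530451 104030
54100801 10610040
5517751251 1082120050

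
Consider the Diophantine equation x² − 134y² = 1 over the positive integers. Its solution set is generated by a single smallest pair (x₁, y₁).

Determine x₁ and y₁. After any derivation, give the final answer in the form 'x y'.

145925 12606

√134 → a₀=11, period (1,1,2,1,3,…,1,1,22); ℓ=14 even so k=13
a_0=11:  p_0=11·1+0=11,  q_0=11·0+1=1
…
a_2=1:  p_2=1·12+11=23,  q_2=1·1+1=2
…
a_11=2:  p_11=2·22133+17630=61896,  q_11=2·1912+1523=5347
a_12=1:  p_12=1·61896+22133=84029,  q_12=1·5347+1912=7259
a_13=1:  p_13=1·84029+61896=145925,  q_13=1·7259+5347=12606
→ (145925, 12606).  Check: 145925²=21294105625, 134·12606²=21294105624, difference 1.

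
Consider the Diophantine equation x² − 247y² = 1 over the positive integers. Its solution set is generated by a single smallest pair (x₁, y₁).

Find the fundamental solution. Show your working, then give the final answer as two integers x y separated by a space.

d=247: √d = [15; 1,2,1,1,9,1,9,1,1,2,1,30] (ℓ=12, even), read p_11/q_11
a_0=15:  p_0=15·1+0=15,  q_0=15·0+1=1
a_1=1:  p_1=1·15+1=16,  q_1=1·1+0=1
a_2=2:  p_2=2·16+15=47,  q_2=2·1+1=3
a_3=1:  p_3=1·47+16=63,  q_3=1·3+1=4
a_4=1:  p_4=1·63+47=110,  q_4=1·4+3=7
a_5=9:  p_5=9·110+63=1053,  q_5=9·7+4=67
a_6=1:  p_6=1·1053+110=1163,  q_6=1·67+7=74
a_7=9:  p_7=9·1163+1053=11520,  q_7=9·74+67=733
a_8=1:  p_8=1·11520+1163=12683,  q_8=1·733+74=807
a_9=1:  p_9=1·12683+11520=24203,  q_9=1·807+733=1540
a_10=2:  p_10=2·24203+12683=61089,  q_10=2·1540+807=3887
a_11=1:  p_11=1·61089+24203=85292,  q_11=1·3887+1540=5427
fundamental: x₁=85292, y₁=5427  (since 7274725264 − 247·29452329 = 1)

85292 5427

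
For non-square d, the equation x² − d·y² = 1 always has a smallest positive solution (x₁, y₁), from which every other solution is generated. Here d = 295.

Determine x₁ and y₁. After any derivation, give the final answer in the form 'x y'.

√295 = [17; 5,1,2,3,2,6,2,3,2,1,5,34, …], period ℓ=12 (even) → k=11
step 0: (17, 1)  from 17·(1,0) + (0,1)
…
step 2: (103, 6)  from 1·(86,5) + (17,1)
step 3: (292, 17)  from 2·(103,6) + (86,5)
step 4: (979, 57)  from 3·(292,17) + (103,6)
step 5: (2250, 131)  from 2·(979,57) + (292,17)
step 6: (14479, 843)  from 6·(2250,131) + (979,57)
step 7: (31208, 1817)  from 2·(14479,843) + (2250,131)
…
step 9: (247414, 14405)  from 2·(108103,6294) + (31208,1817)
step 10: (355517, 20699)  from 1·(247414,14405) + (108103,6294)
step 11: (2024999, 117900)  from 5·(355517,20699) + (247414,14405)
fundamental: x₁=2024999, y₁=117900  (since 4100620950001 − 295·13900410000 = 1)

2024999 117900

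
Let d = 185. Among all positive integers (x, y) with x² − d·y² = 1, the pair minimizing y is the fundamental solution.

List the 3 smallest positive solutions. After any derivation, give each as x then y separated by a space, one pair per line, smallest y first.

9249 680
171088001 12578640
3164785833249 232679682040

√185 → a₀=13, period (1,1,1,1,26); ℓ=5 odd so k=9
step 0: (13, 1)  from 13·(1,0) + (0,1)
step 1: (14, 1)  from 1·(13,1) + (1,0)
…
step 8: (5563, 409)  from 1·(3686,271) + (1877,138)
step 9: (9249, 680)  from 1·(5563,409) + (3686,271)
→ (9249, 680).  Check: 9249²=85544001, 185·680²=85544000, difference 1.
(x_2, y_2) = (9249·9249 + 185·680·680, 9249·680 + 680·9249) = (171088001, 12578640)
(x_3, y_3) = (9249·171088001 + 185·680·12578640, 9249·12578640 + 680·171088001) = (3164785833249, 232679682040)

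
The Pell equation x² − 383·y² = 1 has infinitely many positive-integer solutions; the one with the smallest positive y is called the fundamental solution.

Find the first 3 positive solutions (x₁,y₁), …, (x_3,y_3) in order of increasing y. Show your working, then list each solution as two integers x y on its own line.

18768 959
704475647 35997024
26443197867024 1351184291905

√383 = [19; 1,1,3,19,3,1,1,38, …], period ℓ=8 (even) → k=7
a_0=19:  p_0=19·1+0=19,  q_0=19·0+1=1
a_1=1:  p_1=1·19+1=20,  q_1=1·1+0=1
…
a_5=3:  p_5=3·2642+137=8063,  q_5=3·135+7=412
a_6=1:  p_6=1·8063+2642=10705,  q_6=1·412+135=547
a_7=1:  p_7=1·10705+8063=18768,  q_7=1·547+412=959
fundamental: x₁=18768, y₁=959  (since 352237824 − 383·919681 = 1)
(x_2, y_2) = (18768·18768 + 383·959·959, 18768·959 + 959·18768) = (704475647, 35997024)
(x_3, y_3) = (18768·704475647 + 383·959·35997024, 18768·35997024 + 959·704475647) = (26443197867024, 1351184291905)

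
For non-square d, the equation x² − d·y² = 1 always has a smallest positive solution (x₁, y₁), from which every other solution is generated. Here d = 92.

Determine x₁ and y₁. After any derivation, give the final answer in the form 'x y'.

1151 120

√92 → a₀=9, period (1,1,2,4,2,1,1,18); ℓ=8 even so k=7
i=0: a=9 ⇒ p=9, q=1
i=1: a=1 ⇒ p=10, q=1
i=2: a=1 ⇒ p=19, q=2
i=3: a=2 ⇒ p=48, q=5
…
i=6: a=1 ⇒ p=681, q=71
i=7: a=1 ⇒ p=1151, q=120
fundamental: x₁=1151, y₁=120  (since 1324801 − 92·14400 = 1)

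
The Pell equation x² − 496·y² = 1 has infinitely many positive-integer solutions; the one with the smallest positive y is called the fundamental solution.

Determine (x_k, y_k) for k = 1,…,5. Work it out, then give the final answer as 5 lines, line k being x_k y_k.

4620799 207480
42703566796801 1917446753040
394649197502177907199 17720272078000750440
3647189234337689639247667201 163763630995505661818050080
33705856733676329245494460531519999 1513437644680785412974289982477400

√496 → a₀=22, period (3,1,2,4,1,…,1,3,44); ℓ=16 even so k=15
k=0  a_k=22  p_k/q_k = 22/1
k=1  a_k=3  p_k/q_k = 67/3
k=2  a_k=1  p_k/q_k = 89/4
k=3  a_k=2  p_k/q_k = 245/11
k=4  a_k=4  p_k/q_k = 1069/48
k=5  a_k=1  p_k/q_k = 1314/59
k=6  a_k=1  p_k/q_k = 2383/107
…
k=8  a_k=2  p_k/q_k = 14543/653
k=9  a_k=2  p_k/q_k = 35166/1579
k=10  a_k=1  p_k/q_k = 49709/2232
k=11  a_k=1  p_k/q_k = 84875/3811
k=12  a_k=4  p_k/q_k = 389209/17476
k=13  a_k=2  p_k/q_k = 863293/38763
k=14  a_k=1  p_k/q_k = 1252502/56239
k=15  a_k=3  p_k/q_k = 4620799/207480
→ (4620799, 207480).  Check: 4620799²=21351783398401, 496·207480²=21351783398400, difference 1.
k=2:  x_2 = 4620799·4620799+496·207480·207480 = 42703566796801,  y_2 = 4620799·207480+207480·4620799 = 1917446753040
k=3:  x_3 = 4620799·42703566796801+496·207480·1917446753040 = 394649197502177907199,  y_3 = 4620799·1917446753040+207480·42703566796801 = 17720272078000750440
k=4:  x_4 = 4620799·394649197502177907199+496·207480·17720272078000750440 = 3647189234337689639247667201,  y_4 = 4620799·17720272078000750440+207480·394649197502177907199 = 163763630995505661818050080
k=5:  x_5 = 4620799·3647189234337689639247667201+496·207480·163763630995505661818050080 = 33705856733676329245494460531519999,  y_5 = 4620799·163763630995505661818050080+207480·3647189234337689639247667201 = 1513437644680785412974289982477400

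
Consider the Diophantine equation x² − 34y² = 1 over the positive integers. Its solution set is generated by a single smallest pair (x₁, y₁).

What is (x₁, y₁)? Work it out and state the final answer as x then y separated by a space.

35 6

√34 → a₀=5, period (1,4,1,10); ℓ=4 even so k=3
step 0: (5, 1)  from 5·(1,0) + (0,1)
step 1: (6, 1)  from 1·(5,1) + (1,0)
step 2: (29, 5)  from 4·(6,1) + (5,1)
step 3: (35, 6)  from 1·(29,5) + (6,1)
fundamental: x₁=35, y₁=6  (since 1225 − 34·36 = 1)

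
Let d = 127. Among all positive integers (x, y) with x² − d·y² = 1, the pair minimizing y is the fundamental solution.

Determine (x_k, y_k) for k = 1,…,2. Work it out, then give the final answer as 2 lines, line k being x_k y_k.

√127 → a₀=11, period (3,1,2,2,7,11,7,2,2,1,3,22); ℓ=12 even so k=11
k=0  a_k=11  p_k/q_k = 11/1
k=1  a_k=3  p_k/q_k = 34/3
k=2  a_k=1  p_k/q_k = 45/4
k=3  a_k=2  p_k/q_k = 124/11
…
k=5  a_k=7  p_k/q_k = 2175/193
k=6  a_k=11  p_k/q_k = 24218/2149
k=7  a_k=7  p_k/q_k = 171701/15236
…
k=9  a_k=2  p_k/q_k = 906941/80478
k=10  a_k=1  p_k/q_k = 1274561/113099
k=11  a_k=3  p_k/q_k = 4730624/419775
fundamental: x₁=4730624, y₁=419775  (since 22378803429376 − 127·176211050625 = 1)
n=2: (4730624,419775)∘(4730624,419775) = (4730624·4730624+127·419775·419775, 4730624·419775+419775·4730624) = (44757606858751,3971595379200)

4730624 419775
44757606858751 3971595379200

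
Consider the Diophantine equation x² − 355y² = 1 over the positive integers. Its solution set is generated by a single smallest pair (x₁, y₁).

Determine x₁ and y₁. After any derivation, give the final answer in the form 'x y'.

954809 50676

d=355: √d = [18; 1,5,3,3,1,6,1,3,3,5,1,36] (ℓ=12, even), read p_11/q_11
a_0=18:  p_0=18·1+0=18,  q_0=18·0+1=1
a_1=1:  p_1=1·18+1=19,  q_1=1·1+0=1
…
a_3=3:  p_3=3·113+19=358,  q_3=3·6+1=19
a_4=3:  p_4=3·358+113=1187,  q_4=3·19+6=63
a_5=1:  p_5=1·1187+358=1545,  q_5=1·63+19=82
…
a_8=3:  p_8=3·12002+10457=46463,  q_8=3·637+555=2466
…
a_10=5:  p_10=5·151391+46463=803418,  q_10=5·8035+2466=42641
a_11=1:  p_11=1·803418+151391=954809,  q_11=1·42641+8035=50676
→ (954809, 50676).  Check: 954809²=911660226481, 355·50676²=911660226480, difference 1.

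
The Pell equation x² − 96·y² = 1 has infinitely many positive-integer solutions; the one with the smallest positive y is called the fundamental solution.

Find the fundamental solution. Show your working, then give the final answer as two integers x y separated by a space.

√96 → a₀=9, period (1,3,1,18); ℓ=4 even so k=3
k=0  a_k=9  p_k/q_k = 9/1
k=1  a_k=1  p_k/q_k = 10/1
k=2  a_k=3  p_k/q_k = 39/4
k=3  a_k=1  p_k/q_k = 49/5
(x₁, y₁) = (49, 5);  49² − 96·5² = 1 ✓

49 5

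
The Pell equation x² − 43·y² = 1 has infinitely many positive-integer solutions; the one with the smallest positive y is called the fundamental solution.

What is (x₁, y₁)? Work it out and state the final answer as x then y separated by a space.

[6; 1,1,3,1,5,1,3,1,1,12] for √43; ℓ=10 ⇒ convergent index 9
i=0: a=6 ⇒ p=6, q=1
i=1: a=1 ⇒ p=7, q=1
i=2: a=1 ⇒ p=13, q=2
…
i=7: a=3 ⇒ p=1541, q=235
i=8: a=1 ⇒ p=1941, q=296
i=9: a=1 ⇒ p=3482, q=531
fundamental: x₁=3482, y₁=531  (since 12124324 − 43·281961 = 1)

3482 531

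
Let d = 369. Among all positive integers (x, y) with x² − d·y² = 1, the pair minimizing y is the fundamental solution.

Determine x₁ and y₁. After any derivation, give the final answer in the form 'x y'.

√369 → a₀=19, period (4,1,3,2,7,4,7,2,3,1,4,38); ℓ=12 even so k=11
k=0  a_k=19  p_k/q_k = 19/1
…
k=2  a_k=1  p_k/q_k = 96/5
k=3  a_k=3  p_k/q_k = 365/19
k=4  a_k=2  p_k/q_k = 826/43
k=5  a_k=7  p_k/q_k = 6147/320
k=6  a_k=4  p_k/q_k = 25414/1323
k=7  a_k=7  p_k/q_k = 184045/9581
…
k=9  a_k=3  p_k/q_k = 1364557/71036
k=10  a_k=1  p_k/q_k = 1758061/91521
k=11  a_k=4  p_k/q_k = 8396801/437120
fundamental: x₁=8396801, y₁=437120  (since 70506267033601 − 369·191073894400 = 1)

8396801 437120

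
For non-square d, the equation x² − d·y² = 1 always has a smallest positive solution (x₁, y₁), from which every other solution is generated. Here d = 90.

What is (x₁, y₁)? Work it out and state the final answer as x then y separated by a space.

√90 → a₀=9, period (2,18); ℓ=2 even so k=1
k=0  a_k=9  p_k/q_k = 9/1
k=1  a_k=2  p_k/q_k = 19/2
(x₁, y₁) = (19, 2);  19² − 90·2² = 1 ✓

19 2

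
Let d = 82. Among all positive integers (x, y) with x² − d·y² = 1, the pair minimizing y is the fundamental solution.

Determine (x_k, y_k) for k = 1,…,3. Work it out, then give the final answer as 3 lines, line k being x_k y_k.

√82 → a₀=9, period (18); ℓ=1 odd so k=1
k=0  a_k=9  p_k/q_k = 9/1
k=1  a_k=18  p_k/q_k = 163/18
→ (163, 18).  Check: 163²=26569, 82·18²=26568, difference 1.
k=2:  x_2 = 163·163+82·18·18 = 53137,  y_2 = 163·18+18·163 = 5868
k=3:  x_3 = 163·53137+82·18·5868 = 17322499,  y_3 = 163·5868+18·53137 = 1912950

163 18
53137 5868
17322499 1912950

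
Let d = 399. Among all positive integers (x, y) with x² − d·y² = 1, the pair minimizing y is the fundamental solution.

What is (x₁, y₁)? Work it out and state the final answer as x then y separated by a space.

√399 = [19; 1,38, …], period ℓ=2 (even) → k=1
i=0: a=19 ⇒ p=19, q=1
i=1: a=1 ⇒ p=20, q=1
(x₁, y₁) = (20, 1);  20² − 399·1² = 1 ✓

20 1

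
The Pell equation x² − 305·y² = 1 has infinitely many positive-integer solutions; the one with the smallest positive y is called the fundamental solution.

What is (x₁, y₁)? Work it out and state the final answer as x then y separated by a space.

489 28

[17; 2,6,2,34] for √305; ℓ=4 ⇒ convergent index 3
a_0=17:  p_0=17·1+0=17,  q_0=17·0+1=1
…
a_2=6:  p_2=6·35+17=227,  q_2=6·2+1=13
a_3=2:  p_3=2·227+35=489,  q_3=2·13+2=28
(x₁, y₁) = (489, 28);  489² − 305·28² = 1 ✓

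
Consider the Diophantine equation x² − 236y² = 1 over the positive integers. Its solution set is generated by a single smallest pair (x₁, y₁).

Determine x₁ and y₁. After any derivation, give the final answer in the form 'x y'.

[15; 2,1,3,5,1,6,1,5,3,1,2,30] for √236; ℓ=12 ⇒ convergent index 11
k=0  a_k=15  p_k/q_k = 15/1
…
k=2  a_k=1  p_k/q_k = 46/3
k=3  a_k=3  p_k/q_k = 169/11
…
k=6  a_k=6  p_k/q_k = 7251/472
k=7  a_k=1  p_k/q_k = 8311/541
…
k=9  a_k=3  p_k/q_k = 154729/10072
k=10  a_k=1  p_k/q_k = 203535/13249
k=11  a_k=2  p_k/q_k = 561799/36570
(x₁, y₁) = (561799, 36570);  561799² − 236·36570² = 1 ✓

561799 36570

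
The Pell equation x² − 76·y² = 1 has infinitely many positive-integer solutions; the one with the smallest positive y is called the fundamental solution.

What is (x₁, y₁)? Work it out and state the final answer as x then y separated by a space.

d=76: √d = [8; 1,2,1,1,5,4,5,1,1,2,1,16] (ℓ=12, even), read p_11/q_11
a_0=8:  p_0=8·1+0=8,  q_0=8·0+1=1
a_1=1:  p_1=1·8+1=9,  q_1=1·1+0=1
…
a_3=1:  p_3=1·26+9=35,  q_3=1·3+1=4
a_4=1:  p_4=1·35+26=61,  q_4=1·4+3=7
…
a_6=4:  p_6=4·340+61=1421,  q_6=4·39+7=163
a_7=5:  p_7=5·1421+340=7445,  q_7=5·163+39=854
…
a_10=2:  p_10=2·16311+8866=41488,  q_10=2·1871+1017=4759
a_11=1:  p_11=1·41488+16311=57799,  q_11=1·4759+1871=6630
→ (57799, 6630).  Check: 57799²=3340724401, 76·6630²=3340724400, difference 1.

57799 6630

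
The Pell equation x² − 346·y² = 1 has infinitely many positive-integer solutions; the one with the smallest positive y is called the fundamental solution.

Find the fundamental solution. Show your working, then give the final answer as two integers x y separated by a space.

17299 930

d=346: √d = [18; 1,1,1,1,36] (ℓ=5, odd), read p_9/q_9
step 0: (18, 1)  from 18·(1,0) + (0,1)
step 1: (19, 1)  from 1·(18,1) + (1,0)
step 2: (37, 2)  from 1·(19,1) + (18,1)
step 3: (56, 3)  from 1·(37,2) + (19,1)
step 4: (93, 5)  from 1·(56,3) + (37,2)
step 5: (3404, 183)  from 36·(93,5) + (56,3)
step 6: (3497, 188)  from 1·(3404,183) + (93,5)
step 7: (6901, 371)  from 1·(3497,188) + (3404,183)
step 8: (10398, 559)  from 1·(6901,371) + (3497,188)
step 9: (17299, 930)  from 1·(10398,559) + (6901,371)
fundamental: x₁=17299, y₁=930  (since 299255401 − 346·864900 = 1)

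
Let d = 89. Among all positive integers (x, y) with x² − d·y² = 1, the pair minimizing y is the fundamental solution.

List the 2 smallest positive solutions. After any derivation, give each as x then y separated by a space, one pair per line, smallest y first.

[9; 2,3,3,2,18] for √89; ℓ=5 ⇒ convergent index 9
a_0=9:  p_0=9·1+0=9,  q_0=9·0+1=1
…
a_2=3:  p_2=3·19+9=66,  q_2=3·2+1=7
a_3=3:  p_3=3·66+19=217,  q_3=3·7+2=23
a_4=2:  p_4=2·217+66=500,  q_4=2·23+7=53
a_5=18:  p_5=18·500+217=9217,  q_5=18·53+23=977
…
a_8=3:  p_8=3·66019+18934=216991,  q_8=3·6998+2007=23001
a_9=2:  p_9=2·216991+66019=500001,  q_9=2·23001+6998=53000
(x₁, y₁) = (500001, 53000);  500001² − 89·53000² = 1 ✓
n=2: (500001,53000)∘(500001,53000) = (500001·500001+89·53000·53000, 500001·53000+53000·500001) = (500002000001,53000106000)

500001 53000
500002000001 53000106000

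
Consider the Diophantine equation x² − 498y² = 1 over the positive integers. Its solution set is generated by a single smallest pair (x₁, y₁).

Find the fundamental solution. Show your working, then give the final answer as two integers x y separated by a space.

√498 = [22; 3,6,22,6,3,44, …], period ℓ=6 (even) → k=5
a_0=22:  p_0=22·1+0=22,  q_0=22·0+1=1
…
a_2=6:  p_2=6·67+22=424,  q_2=6·3+1=19
…
a_4=6:  p_4=6·9395+424=56794,  q_4=6·421+19=2545
a_5=3:  p_5=3·56794+9395=179777,  q_5=3·2545+421=8056
→ (179777, 8056).  Check: 179777²=32319769729, 498·8056²=32319769728, difference 1.

179777 8056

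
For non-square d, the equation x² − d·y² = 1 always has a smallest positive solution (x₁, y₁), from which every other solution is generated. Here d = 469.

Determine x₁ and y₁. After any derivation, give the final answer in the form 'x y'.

137215 6336

√469 = [21; 1,1,1,10,6,10,1,1,1,42, …], period ℓ=10 (even) → k=9
k=0  a_k=21  p_k/q_k = 21/1
…
k=2  a_k=1  p_k/q_k = 43/2
…
k=8  a_k=1  p_k/q_k = 90069/4159
k=9  a_k=1  p_k/q_k = 137215/6336
(x₁, y₁) = (137215, 6336);  137215² − 469·6336² = 1 ✓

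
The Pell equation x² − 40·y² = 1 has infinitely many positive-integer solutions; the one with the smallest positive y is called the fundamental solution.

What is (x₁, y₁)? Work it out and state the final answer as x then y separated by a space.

[6; 3,12] for √40; ℓ=2 ⇒ convergent index 1
step 0: (6, 1)  from 6·(1,0) + (0,1)
step 1: (19, 3)  from 3·(6,1) + (1,0)
(x₁, y₁) = (19, 3);  19² − 40·3² = 1 ✓

19 3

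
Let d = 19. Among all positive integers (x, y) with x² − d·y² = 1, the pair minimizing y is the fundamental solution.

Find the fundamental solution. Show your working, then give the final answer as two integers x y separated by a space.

170 39

√19 = [4; 2,1,3,1,2,8, …], period ℓ=6 (even) → k=5
i=0: a=4 ⇒ p=4, q=1
i=1: a=2 ⇒ p=9, q=2
…
i=3: a=3 ⇒ p=48, q=11
i=4: a=1 ⇒ p=61, q=14
i=5: a=2 ⇒ p=170, q=39
(x₁, y₁) = (170, 39);  170² − 19·39² = 1 ✓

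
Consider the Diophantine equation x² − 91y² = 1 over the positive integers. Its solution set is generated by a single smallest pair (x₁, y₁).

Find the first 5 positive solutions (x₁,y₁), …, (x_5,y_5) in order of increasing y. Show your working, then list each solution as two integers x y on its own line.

[9; 1,1,5,1,5,1,1,18] for √91; ℓ=8 ⇒ convergent index 7
i=0: a=9 ⇒ p=9, q=1
i=1: a=1 ⇒ p=10, q=1
i=2: a=1 ⇒ p=19, q=2
i=3: a=5 ⇒ p=105, q=11
…
i=5: a=5 ⇒ p=725, q=76
i=6: a=1 ⇒ p=849, q=89
i=7: a=1 ⇒ p=1574, q=165
→ (1574, 165).  Check: 1574²=2477476, 91·165²=2477475, difference 1.
n=2: (1574,165)∘(1574,165) = (1574·1574+91·165·165, 1574·165+165·1574) = (4954951,519420)
n=3: (4954951,519420)∘(1574,165) = (1574·4954951+91·165·519420, 1574·519420+165·4954951) = (15598184174,1635133995)
n=4: (15598184174,1635133995)∘(1574,165) = (1574·15598184174+91·165·1635133995, 1574·1635133995+165·15598184174) = (49103078824801,5147401296840)
n=5: (49103078824801,5147401296840)∘(1574,165) = (1574·49103078824801+91·165·5147401296840, 1574·5147401296840+165·49103078824801) = (154576476542289374,16204017647318325)

1574 165
4954951 519420
15598184174 1635133995
49103078824801 5147401296840
154576476542289374 16204017647318325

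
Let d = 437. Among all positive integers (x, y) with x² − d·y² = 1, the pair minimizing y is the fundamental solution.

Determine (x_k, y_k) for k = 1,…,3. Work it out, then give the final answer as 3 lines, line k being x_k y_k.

4599 220
42301601 2023560
389090121399 18612704660

[20; 1,9,2,9,1,40] for √437; ℓ=6 ⇒ convergent index 5
i=0: a=20 ⇒ p=20, q=1
i=1: a=1 ⇒ p=21, q=1
…
i=3: a=2 ⇒ p=439, q=21
i=4: a=9 ⇒ p=4160, q=199
i=5: a=1 ⇒ p=4599, q=220
→ (4599, 220).  Check: 4599²=21150801, 437·220²=21150800, difference 1.
n=2: (4599,220)∘(4599,220) = (4599·4599+437·220·220, 4599·220+220·4599) = (42301601,2023560)
n=3: (42301601,2023560)∘(4599,220) = (4599·42301601+437·220·2023560, 4599·2023560+220·42301601) = (389090121399,18612704660)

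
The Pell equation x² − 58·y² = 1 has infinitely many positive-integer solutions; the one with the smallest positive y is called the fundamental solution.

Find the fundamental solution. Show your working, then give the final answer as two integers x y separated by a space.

19603 2574

√58 → a₀=7, period (1,1,1,1,1,1,14); ℓ=7 odd so k=13
i=0: a=7 ⇒ p=7, q=1
…
i=2: a=1 ⇒ p=15, q=2
…
i=4: a=1 ⇒ p=38, q=5
…
i=9: a=1 ⇒ p=2993, q=393
i=10: a=1 ⇒ p=4539, q=596
…
i=12: a=1 ⇒ p=12071, q=1585
i=13: a=1 ⇒ p=19603, q=2574
(x₁, y₁) = (19603, 2574);  19603² − 58·2574² = 1 ✓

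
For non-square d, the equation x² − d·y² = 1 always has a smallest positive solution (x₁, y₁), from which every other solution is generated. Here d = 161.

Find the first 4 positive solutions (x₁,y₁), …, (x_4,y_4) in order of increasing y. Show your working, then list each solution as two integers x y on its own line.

11775 928
277301249 21854400
6530444402175 514671119072
153791965393920001 12120504832291200

d=161: √d = [12; 1,2,4,1,2,1,4,2,1,24] (ℓ=10, even), read p_9/q_9
step 0: (12, 1)  from 12·(1,0) + (0,1)
…
step 2: (38, 3)  from 2·(13,1) + (12,1)
step 3: (165, 13)  from 4·(38,3) + (13,1)
…
step 7: (3667, 289)  from 4·(774,61) + (571,45)
step 8: (8108, 639)  from 2·(3667,289) + (774,61)
step 9: (11775, 928)  from 1·(8108,639) + (3667,289)
fundamental: x₁=11775, y₁=928  (since 138650625 − 161·861184 = 1)
n=2: (11775,928)∘(11775,928) = (11775·11775+161·928·928, 11775·928+928·11775) = (277301249,21854400)
n=3: (277301249,21854400)∘(11775,928) = (11775·277301249+161·928·21854400, 11775·21854400+928·277301249) = (6530444402175,514671119072)
n=4: (6530444402175,514671119072)∘(11775,928) = (11775·6530444402175+161·928·514671119072, 11775·514671119072+928·6530444402175) = (153791965393920001,12120504832291200)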